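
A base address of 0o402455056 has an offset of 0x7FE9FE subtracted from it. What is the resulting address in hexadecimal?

0o402455056 = 0x40A5A2E in hexadecimal.
Subtract column by column in base 16:
  E-E → 0
  2-F → 3 (borrow)
  A-9-1 → 0
  5-E → 7 (borrow)
  A-F-1 → A (borrow)
  0-7-1 → 8 (borrow)
  4-0-1 → 3

0x38A7030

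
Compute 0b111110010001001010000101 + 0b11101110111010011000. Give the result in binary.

0b1000010000000000100011101

Add column by column in base 2, right to left:
  1+0 = 1
  0+0 = 0
  1+0 = 1
  0+1 = 1
  0+1 = 1
  0+0 = 0
  0+0 = 0
  1+1 = 0 carry 1
  0+0+1 = 1
  1+1 = 0 carry 1
  0+1+1 = 0 carry 1
  0+1+1 = 0 carry 1
  1+0+1 = 0 carry 1
  0+1+1 = 0 carry 1
  0+1+1 = 0 carry 1
  0+1+1 = 0 carry 1
  1+0+1 = 0 carry 1
  0+1+1 = 0 carry 1
  0+1+1 = 0 carry 1
  1+1+1 = 1 carry 1
  1+0+1 = 0 carry 1
  1+0+1 = 0 carry 1
  1+0+1 = 0 carry 1
  1+0+1 = 0 carry 1
  final carry 1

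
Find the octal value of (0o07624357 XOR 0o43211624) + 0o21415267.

First 0o07624357 XOR 0o43211624 = 0o44435573.
Add column by column in base 8, right to left:
  3+7 = 2 carry 1
  7+6+1 = 6 carry 1
  5+2+1 = 0 carry 1
  5+5+1 = 3 carry 1
  3+1+1 = 5
  4+4 = 0 carry 1
  4+1+1 = 6
  4+2 = 6

0o66053062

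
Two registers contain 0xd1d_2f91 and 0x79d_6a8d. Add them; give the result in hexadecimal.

0x14ba9a1e

Add column by column in base 16, right to left:
  1+d = e
  9+8 = 1 carry 1
  f+a+1 = a carry 1
  2+6+1 = 9
  d+d = a carry 1
  1+9+1 = b
  d+7 = 4 carry 1
  final carry 1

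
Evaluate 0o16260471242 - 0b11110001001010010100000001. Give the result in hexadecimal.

0o16260471242 = 0x72C272A2 in hexadecimal.
0b11110001001010010100000001 = 0x3C4A501 in hexadecimal.
Subtract column by column in base 16:
  2-1 → 1
  A-0 → A
  2-5 → D (borrow)
  7-A-1 → C (borrow)
  2-4-1 → D (borrow)
  C-C-1 → F (borrow)
  2-3-1 → E (borrow)
  7-0-1 → 6

0x6EFDCDA1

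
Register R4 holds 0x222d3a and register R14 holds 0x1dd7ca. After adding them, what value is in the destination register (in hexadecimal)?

Add column by column in base 16, right to left:
  a+a = 4 carry 1
  3+c+1 = 0 carry 1
  d+7+1 = 5 carry 1
  2+d+1 = 0 carry 1
  2+d+1 = 0 carry 1
  2+1+1 = 4

0x400504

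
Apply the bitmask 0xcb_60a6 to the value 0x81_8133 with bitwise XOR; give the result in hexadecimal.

XOR each hex digit independently (no carries):
  8^c=4, 1^b=a, 8^6=e, 1^0=1, 3^a=9, 3^6=5

0x4ae195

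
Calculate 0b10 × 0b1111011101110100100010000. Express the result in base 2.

0b11110111011101001000100000

Multiply each base-2 digit by 2, carrying:
  0×2 = 0 → write 0
  0×2 = 0 → write 0
  0×2 = 0 → write 0
  0×2 = 0 → write 0
  1×2 = 2 → write 0 carry 1
  0×2+1 = 1 → write 1
  0×2 = 0 → write 0
  0×2 = 0 → write 0
  1×2 = 2 → write 0 carry 1
  0×2+1 = 1 → write 1
  0×2 = 0 → write 0
  1×2 = 2 → write 0 carry 1
  0×2+1 = 1 → write 1
  1×2 = 2 → write 0 carry 1
  1×2+1 = 3 → write 1 carry 1
  1×2+1 = 3 → write 1 carry 1
  0×2+1 = 1 → write 1
  1×2 = 2 → write 0 carry 1
  1×2+1 = 3 → write 1 carry 1
  1×2+1 = 3 → write 1 carry 1
  0×2+1 = 1 → write 1
  1×2 = 2 → write 0 carry 1
  1×2+1 = 3 → write 1 carry 1
  1×2+1 = 3 → write 1 carry 1
  1×2+1 = 3 → write 1 carry 1
  remaining carry: 1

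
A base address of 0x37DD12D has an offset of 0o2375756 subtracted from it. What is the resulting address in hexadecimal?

0x373D53F

0o2375756 = 0x9FBEE in hexadecimal.
Subtract column by column in base 16:
  D-E → F (borrow)
  2-E-1 → 3 (borrow)
  1-B-1 → 5 (borrow)
  D-F-1 → D (borrow)
  D-9-1 → 3
  7-0 → 7
  3-0 → 3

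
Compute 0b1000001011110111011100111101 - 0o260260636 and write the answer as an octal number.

0o533412637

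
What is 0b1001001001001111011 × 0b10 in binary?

Multiply each base-2 digit by 2, carrying:
  1×2 = 2 → write 0 carry 1
  1×2+1 = 3 → write 1 carry 1
  0×2+1 = 1 → write 1
  1×2 = 2 → write 0 carry 1
  1×2+1 = 3 → write 1 carry 1
  1×2+1 = 3 → write 1 carry 1
  1×2+1 = 3 → write 1 carry 1
  0×2+1 = 1 → write 1
  0×2 = 0 → write 0
  1×2 = 2 → write 0 carry 1
  0×2+1 = 1 → write 1
  0×2 = 0 → write 0
  1×2 = 2 → write 0 carry 1
  0×2+1 = 1 → write 1
  0×2 = 0 → write 0
  1×2 = 2 → write 0 carry 1
  0×2+1 = 1 → write 1
  0×2 = 0 → write 0
  1×2 = 2 → write 0 carry 1
  remaining carry: 1

0b10010010010011110110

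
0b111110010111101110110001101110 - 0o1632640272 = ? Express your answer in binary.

0b101111111100111010101110110100

0o1632640272 = 0b1110011010110100000010111010 in binary.
Subtract column by column in base 2:
  0-0 → 0
  1-1 → 0
  1-0 → 1
  1-1 → 0
  0-1 → 1 (borrow)
  1-1-1 → 1 (borrow)
  1-0-1 → 0
  0-1 → 1 (borrow)
  0-0-1 → 1 (borrow)
  0-0-1 → 1 (borrow)
  1-0-1 → 0
  1-0 → 1
  0-0 → 0
  1-0 → 1
  1-1 → 0
  1-0 → 1
  0-1 → 1 (borrow)
  1-1-1 → 1 (borrow)
  1-0-1 → 0
  1-1 → 0
  1-0 → 1
  0-1 → 1 (borrow)
  1-1-1 → 1 (borrow)
  0-0-1 → 1 (borrow)
  0-0-1 → 1 (borrow)
  1-1-1 → 1 (borrow)
  1-1-1 → 1 (borrow)
  1-1-1 → 1 (borrow)
  1-0-1 → 0
  1-0 → 1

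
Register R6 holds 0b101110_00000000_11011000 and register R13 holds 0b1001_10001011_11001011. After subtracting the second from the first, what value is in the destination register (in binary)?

Subtract column by column in base 2:
  0-1 → 1 (borrow)
  0-1-1 → 0 (borrow)
  0-0-1 → 1 (borrow)
  1-1-1 → 1 (borrow)
  1-0-1 → 0
  0-0 → 0
  1-1 → 0
  1-1 → 0
  0-1 → 1 (borrow)
  0-1-1 → 0 (borrow)
  0-0-1 → 1 (borrow)
  0-1-1 → 0 (borrow)
  0-0-1 → 1 (borrow)
  0-0-1 → 1 (borrow)
  0-0-1 → 1 (borrow)
  0-1-1 → 0 (borrow)
  0-1-1 → 0 (borrow)
  1-0-1 → 0
  1-0 → 1
  1-1 → 0
  0-0 → 0
  1-0 → 1

0b1001000111010100001101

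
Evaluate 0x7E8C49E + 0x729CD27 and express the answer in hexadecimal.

Add column by column in base 16, right to left:
  E+7 = 5 carry 1
  9+2+1 = C
  4+D = 1 carry 1
  C+C+1 = 9 carry 1
  8+9+1 = 2 carry 1
  E+2+1 = 1 carry 1
  7+7+1 = F

0xF1291C5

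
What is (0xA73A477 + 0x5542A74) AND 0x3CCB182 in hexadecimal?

Add column by column in base 16, right to left:
  7+4 = B
  7+7 = E
  4+A = E
  A+2 = C
  3+4 = 7
  7+5 = C
  A+5 = F
Sum = 0xFC7CEEB; now AND with 0x3CCB182:
  F&3=3, C&C=C, 7&C=4, C&B=8, E&1=0, E&8=8, B&2=2

0x3C48082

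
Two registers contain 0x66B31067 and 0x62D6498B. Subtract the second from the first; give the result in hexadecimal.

Subtract column by column in base 16:
  7-B → C (borrow)
  6-8-1 → D (borrow)
  0-9-1 → 6 (borrow)
  1-4-1 → C (borrow)
  3-6-1 → C (borrow)
  B-D-1 → D (borrow)
  6-2-1 → 3
  6-6 → 0

0x3DCC6DC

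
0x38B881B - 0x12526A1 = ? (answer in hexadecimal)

0x266617A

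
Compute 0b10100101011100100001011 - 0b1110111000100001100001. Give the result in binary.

Subtract column by column in base 2:
  1-1 → 0
  1-0 → 1
  0-0 → 0
  1-0 → 1
  0-0 → 0
  0-1 → 1 (borrow)
  0-1-1 → 0 (borrow)
  0-0-1 → 1 (borrow)
  1-0-1 → 0
  0-0 → 0
  0-0 → 0
  1-1 → 0
  1-0 → 1
  1-0 → 1
  0-0 → 0
  1-1 → 0
  0-1 → 1 (borrow)
  1-1-1 → 1 (borrow)
  0-0-1 → 1 (borrow)
  0-1-1 → 0 (borrow)
  1-1-1 → 1 (borrow)
  0-1-1 → 0 (borrow)
  1-0-1 → 0

0b101110011000010101010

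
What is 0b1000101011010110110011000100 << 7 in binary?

0b10001010110101101100110001000000000

Left shift by 7: append 7 zero bits.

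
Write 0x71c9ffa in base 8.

0o707117772

Expand each hex digit to 4 bits: 7=0111 1=0001 c=1100 9=1001 f=1111 f=1111 a=1010.
Group the bits in threes: 111 000 111 001 001 111 111 111 010 → 707117772.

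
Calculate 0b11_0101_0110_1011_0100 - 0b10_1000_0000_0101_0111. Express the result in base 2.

Subtract column by column in base 2:
  0-1 → 1 (borrow)
  0-1-1 → 0 (borrow)
  1-1-1 → 1 (borrow)
  0-0-1 → 1 (borrow)
  1-1-1 → 1 (borrow)
  1-0-1 → 0
  0-1 → 1 (borrow)
  1-0-1 → 0
  0-0 → 0
  1-0 → 1
  1-0 → 1
  0-0 → 0
  1-0 → 1
  0-0 → 0
  1-0 → 1
  0-1 → 1 (borrow)
  1-0-1 → 0
  1-1 → 0

0b1101011001011101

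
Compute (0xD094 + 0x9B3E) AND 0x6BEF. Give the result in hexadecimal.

Add column by column in base 16, right to left:
  4+E = 2 carry 1
  9+3+1 = D
  0+B = B
  D+9 = 6 carry 1
  final carry 1
Sum = 0x16BD2; now AND with 0x6BEF:
  1&0=0, 6&6=6, B&B=B, D&E=C, 2&F=2

0x6BC2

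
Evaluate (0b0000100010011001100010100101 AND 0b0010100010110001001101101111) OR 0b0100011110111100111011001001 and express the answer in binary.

0b100111110111101111011101101

0b0000100010011001100010100101 AND 0b0010100010110001001101101111 = 0b0000100010010001000000100101.
Then OR with 0b0100011110111100111011001001.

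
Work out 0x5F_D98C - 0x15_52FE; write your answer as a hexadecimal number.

Subtract column by column in base 16:
  C-E → E (borrow)
  8-F-1 → 8 (borrow)
  9-2-1 → 6
  D-5 → 8
  F-5 → A
  5-1 → 4

0x4A868E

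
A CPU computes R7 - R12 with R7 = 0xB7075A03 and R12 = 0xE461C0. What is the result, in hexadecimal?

0xB622F843

Subtract column by column in base 16:
  3-0 → 3
  0-C → 4 (borrow)
  A-1-1 → 8
  5-6 → F (borrow)
  7-4-1 → 2
  0-E → 2 (borrow)
  7-0-1 → 6
  B-0 → B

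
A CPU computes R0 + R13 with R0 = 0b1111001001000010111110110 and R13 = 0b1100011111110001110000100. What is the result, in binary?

Add column by column in base 2, right to left:
  0+0 = 0
  1+0 = 1
  1+1 = 0 carry 1
  0+0+1 = 1
  1+0 = 1
  1+0 = 1
  1+0 = 1
  1+1 = 0 carry 1
  1+1+1 = 1 carry 1
  0+1+1 = 0 carry 1
  1+0+1 = 0 carry 1
  0+0+1 = 1
  0+0 = 0
  0+1 = 1
  0+1 = 1
  1+1 = 0 carry 1
  0+1+1 = 0 carry 1
  0+1+1 = 0 carry 1
  1+1+1 = 1 carry 1
  0+1+1 = 0 carry 1
  0+0+1 = 1
  1+0 = 1
  1+0 = 1
  1+1 = 0 carry 1
  1+1+1 = 1 carry 1
  final carry 1

0b11011101000110100101111010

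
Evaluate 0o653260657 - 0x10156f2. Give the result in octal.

0x10156f2 = 0o100253362 in octal.
Subtract column by column in base 8:
  7-2 → 5
  5-6 → 7 (borrow)
  6-3-1 → 2
  0-3 → 5 (borrow)
  6-5-1 → 0
  2-2 → 0
  3-0 → 3
  5-0 → 5
  6-1 → 5

0o553005275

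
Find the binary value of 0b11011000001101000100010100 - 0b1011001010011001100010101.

0b1111110111001110111111111

Subtract column by column in base 2:
  0-1 → 1 (borrow)
  0-0-1 → 1 (borrow)
  1-1-1 → 1 (borrow)
  0-0-1 → 1 (borrow)
  1-1-1 → 1 (borrow)
  0-0-1 → 1 (borrow)
  0-0-1 → 1 (borrow)
  0-0-1 → 1 (borrow)
  1-1-1 → 1 (borrow)
  0-1-1 → 0 (borrow)
  0-0-1 → 1 (borrow)
  0-0-1 → 1 (borrow)
  1-1-1 → 1 (borrow)
  0-1-1 → 0 (borrow)
  1-0-1 → 0
  1-0 → 1
  0-1 → 1 (borrow)
  0-0-1 → 1 (borrow)
  0-1-1 → 0 (borrow)
  0-0-1 → 1 (borrow)
  0-0-1 → 1 (borrow)
  1-1-1 → 1 (borrow)
  1-1-1 → 1 (borrow)
  0-0-1 → 1 (borrow)
  1-1-1 → 1 (borrow)
  1-0-1 → 0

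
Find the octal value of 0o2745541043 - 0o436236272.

Subtract column by column in base 8:
  3-2 → 1
  4-7 → 5 (borrow)
  0-2-1 → 5 (borrow)
  1-6-1 → 2 (borrow)
  4-3-1 → 0
  5-2 → 3
  5-6 → 7 (borrow)
  4-3-1 → 0
  7-4 → 3
  2-0 → 2

0o2307302551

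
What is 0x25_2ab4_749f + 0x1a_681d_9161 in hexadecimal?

0x3f92d20600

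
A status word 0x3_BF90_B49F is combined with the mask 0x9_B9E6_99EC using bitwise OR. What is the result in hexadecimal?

0xBBFF6BDFF

OR each hex digit independently (no carries):
  3|9=B, B|B=B, F|9=F, 9|E=F, 0|6=6, B|9=B, 4|9=D, 9|E=F, F|C=F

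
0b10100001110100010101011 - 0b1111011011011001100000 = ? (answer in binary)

0b100110011001001001011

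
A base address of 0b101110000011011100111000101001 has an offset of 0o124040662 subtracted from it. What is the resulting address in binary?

0b101100101111011000110001110111

0o124040662 = 0b1010100000100000110110010 in binary.
Subtract column by column in base 2:
  1-0 → 1
  0-1 → 1 (borrow)
  0-0-1 → 1 (borrow)
  1-0-1 → 0
  0-1 → 1 (borrow)
  1-1-1 → 1 (borrow)
  0-0-1 → 1 (borrow)
  0-1-1 → 0 (borrow)
  0-1-1 → 0 (borrow)
  1-0-1 → 0
  1-0 → 1
  1-0 → 1
  0-0 → 0
  0-0 → 0
  1-1 → 0
  1-0 → 1
  1-0 → 1
  0-0 → 0
  1-0 → 1
  1-0 → 1
  0-1 → 1 (borrow)
  0-0-1 → 1 (borrow)
  0-1-1 → 0 (borrow)
  0-0-1 → 1 (borrow)
  0-1-1 → 0 (borrow)
  1-0-1 → 0
  1-0 → 1
  1-0 → 1
  0-0 → 0
  1-0 → 1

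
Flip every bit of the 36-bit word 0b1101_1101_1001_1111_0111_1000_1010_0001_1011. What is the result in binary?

0b001000100110000010000111010111100100

Invert each bit: 110111011001111101111000101000011011 → 001000100110000010000111010111100100.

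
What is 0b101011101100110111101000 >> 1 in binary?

0b10101110110011011110100

Right shift by 1: drop the 1 least-significant bit.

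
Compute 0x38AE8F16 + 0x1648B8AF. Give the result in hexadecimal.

0x4EF747C5

Add column by column in base 16, right to left:
  6+F = 5 carry 1
  1+A+1 = C
  F+8 = 7 carry 1
  8+B+1 = 4 carry 1
  E+8+1 = 7 carry 1
  A+4+1 = F
  8+6 = E
  3+1 = 4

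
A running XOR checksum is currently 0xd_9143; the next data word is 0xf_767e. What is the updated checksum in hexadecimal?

0x2e73d

XOR each hex digit independently (no carries):
  d^f=2, 9^7=e, 1^6=7, 4^7=3, 3^e=d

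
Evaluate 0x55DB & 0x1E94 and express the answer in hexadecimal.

0x1490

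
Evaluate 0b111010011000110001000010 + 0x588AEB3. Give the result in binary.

0x588AEB3 = 0b101100010001010111010110011 in binary.
Add column by column in base 2, right to left:
  0+1 = 1
  1+1 = 0 carry 1
  0+0+1 = 1
  0+0 = 0
  0+1 = 1
  0+1 = 1
  1+0 = 1
  0+1 = 1
  0+0 = 0
  0+1 = 1
  1+1 = 0 carry 1
  1+1+1 = 1 carry 1
  0+0+1 = 1
  0+1 = 1
  0+0 = 0
  1+1 = 0 carry 1
  1+0+1 = 0 carry 1
  0+0+1 = 1
  0+0 = 0
  1+1 = 0 carry 1
  0+0+1 = 1
  1+0 = 1
  1+0 = 1
  1+1 = 0 carry 1
  0+1+1 = 0 carry 1
  0+0+1 = 1
  0+1 = 1

0b110011100100011101011110101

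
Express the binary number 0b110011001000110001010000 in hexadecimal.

0xCC8C50

Group the bits into nibbles: 1100 1100 1000 1100 0101 0000 → CC8C50.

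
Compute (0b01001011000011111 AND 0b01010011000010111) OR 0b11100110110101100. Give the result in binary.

0b11100111110111111

0b01001011000011111 AND 0b01010011000010111 = 0b01000011000010111.
Then OR with 0b11100110110101100.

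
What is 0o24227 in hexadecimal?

0x2897

Each octal digit is 3 bits: 2=010 4=100 2=010 2=010 7=111.
Group the bits into nibbles: 0010 1000 1001 0111 → 2897.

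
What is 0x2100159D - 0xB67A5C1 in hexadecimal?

0x15986FDC

Subtract column by column in base 16:
  D-1 → C
  9-C → D (borrow)
  5-5-1 → F (borrow)
  1-A-1 → 6 (borrow)
  0-7-1 → 8 (borrow)
  0-6-1 → 9 (borrow)
  1-B-1 → 5 (borrow)
  2-0-1 → 1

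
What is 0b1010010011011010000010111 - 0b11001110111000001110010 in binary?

0b111000100100001110100101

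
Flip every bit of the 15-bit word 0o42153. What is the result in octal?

0o35624

Each oct digit d becomes 7−d:
  4→3, 2→5, 1→6, 5→2, 3→4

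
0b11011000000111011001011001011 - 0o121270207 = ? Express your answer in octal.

0o3157441104

0b11011000000111011001011001011 = 0o3300731313 in octal.
Subtract column by column in base 8:
  3-7 → 4 (borrow)
  1-0-1 → 0
  3-2 → 1
  1-0 → 1
  3-7 → 4 (borrow)
  7-2-1 → 4
  0-1 → 7 (borrow)
  0-2-1 → 5 (borrow)
  3-1-1 → 1
  3-0 → 3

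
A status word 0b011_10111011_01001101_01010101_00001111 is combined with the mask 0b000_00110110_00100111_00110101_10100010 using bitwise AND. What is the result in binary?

AND bit by bit (1 only where both bits are 1):
  01110111011010011010101010100001111
& 00000110110001001110011010110100010
= 00000110010000001010001010100000010

0b00000110010000001010001010100000010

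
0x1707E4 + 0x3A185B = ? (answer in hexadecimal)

0x51203F

Add column by column in base 16, right to left:
  4+B = F
  E+5 = 3 carry 1
  7+8+1 = 0 carry 1
  0+1+1 = 2
  7+A = 1 carry 1
  1+3+1 = 5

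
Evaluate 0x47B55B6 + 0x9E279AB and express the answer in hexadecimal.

0xE5DCF61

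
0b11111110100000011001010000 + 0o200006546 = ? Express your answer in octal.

0o576411666

0b11111110100000011001010000 = 0o376403120 in octal.
Add column by column in base 8, right to left:
  0+6 = 6
  2+4 = 6
  1+5 = 6
  3+6 = 1 carry 1
  0+0+1 = 1
  4+0 = 4
  6+0 = 6
  7+0 = 7
  3+2 = 5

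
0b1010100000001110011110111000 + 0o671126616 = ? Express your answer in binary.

0o671126616 = 0b110111001001010110110001110 in binary.
Add column by column in base 2, right to left:
  0+0 = 0
  0+1 = 1
  0+1 = 1
  1+1 = 0 carry 1
  1+0+1 = 0 carry 1
  1+0+1 = 0 carry 1
  0+0+1 = 1
  1+1 = 0 carry 1
  1+1+1 = 1 carry 1
  1+0+1 = 0 carry 1
  1+1+1 = 1 carry 1
  0+1+1 = 0 carry 1
  0+0+1 = 1
  1+1 = 0 carry 1
  1+0+1 = 0 carry 1
  1+1+1 = 1 carry 1
  0+0+1 = 1
  0+0 = 0
  0+1 = 1
  0+0 = 0
  0+0 = 0
  0+1 = 1
  0+1 = 1
  1+1 = 0 carry 1
  0+0+1 = 1
  1+1 = 0 carry 1
  0+1+1 = 0 carry 1
  1+0+1 = 0 carry 1
  final carry 1

0b10001011001011001010101000110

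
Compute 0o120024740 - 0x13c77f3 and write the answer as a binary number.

0b111011000111101101

0o120024740 = 0b1010000000010100111100000 in binary.
0x13c77f3 = 0b1001111000111011111110011 in binary.
Subtract column by column in base 2:
  0-1 → 1 (borrow)
  0-1-1 → 0 (borrow)
  0-0-1 → 1 (borrow)
  0-0-1 → 1 (borrow)
  0-1-1 → 0 (borrow)
  1-1-1 → 1 (borrow)
  1-1-1 → 1 (borrow)
  1-1-1 → 1 (borrow)
  1-1-1 → 1 (borrow)
  0-1-1 → 0 (borrow)
  0-1-1 → 0 (borrow)
  1-0-1 → 0
  0-1 → 1 (borrow)
  1-1-1 → 1 (borrow)
  0-1-1 → 0 (borrow)
  0-0-1 → 1 (borrow)
  0-0-1 → 1 (borrow)
  0-0-1 → 1 (borrow)
  0-1-1 → 0 (borrow)
  0-1-1 → 0 (borrow)
  0-1-1 → 0 (borrow)
  0-1-1 → 0 (borrow)
  1-0-1 → 0
  0-0 → 0
  1-1 → 0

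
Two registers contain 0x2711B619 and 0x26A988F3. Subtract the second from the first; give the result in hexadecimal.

0x682D26

Subtract column by column in base 16:
  9-3 → 6
  1-F → 2 (borrow)
  6-8-1 → D (borrow)
  B-8-1 → 2
  1-9 → 8 (borrow)
  1-A-1 → 6 (borrow)
  7-6-1 → 0
  2-2 → 0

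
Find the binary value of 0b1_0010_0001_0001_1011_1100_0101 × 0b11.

0b11011000110101001101001111

Multiply each base-2 digit by 3, carrying:
  1×3 = 3 → write 1 carry 1
  0×3+1 = 1 → write 1
  1×3 = 3 → write 1 carry 1
  0×3+1 = 1 → write 1
  0×3 = 0 → write 0
  0×3 = 0 → write 0
  1×3 = 3 → write 1 carry 1
  1×3+1 = 4 → write 0 carry 2
  1×3+2 = 5 → write 1 carry 2
  1×3+2 = 5 → write 1 carry 2
  0×3+2 = 2 → write 0 carry 1
  1×3+1 = 4 → write 0 carry 2
  1×3+2 = 5 → write 1 carry 2
  0×3+2 = 2 → write 0 carry 1
  0×3+1 = 1 → write 1
  0×3 = 0 → write 0
  1×3 = 3 → write 1 carry 1
  0×3+1 = 1 → write 1
  0×3 = 0 → write 0
  0×3 = 0 → write 0
  0×3 = 0 → write 0
  1×3 = 3 → write 1 carry 1
  0×3+1 = 1 → write 1
  0×3 = 0 → write 0
  1×3 = 3 → write 1 carry 1
  remaining carry: 1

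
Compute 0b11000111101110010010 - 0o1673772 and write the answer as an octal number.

0o1201630

0b11000111101110010010 = 0o3075622 in octal.
Subtract column by column in base 8:
  2-2 → 0
  2-7 → 3 (borrow)
  6-7-1 → 6 (borrow)
  5-3-1 → 1
  7-7 → 0
  0-6 → 2 (borrow)
  3-1-1 → 1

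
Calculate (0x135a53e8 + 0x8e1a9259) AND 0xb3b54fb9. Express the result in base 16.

0xa1344601

Add column by column in base 16, right to left:
  8+9 = 1 carry 1
  e+5+1 = 4 carry 1
  3+2+1 = 6
  5+9 = e
  a+a = 4 carry 1
  5+1+1 = 7
  3+e = 1 carry 1
  1+8+1 = a
Sum = 0xa174e641; now AND with 0xb3b54fb9:
  a&b=a, 1&3=1, 7&b=3, 4&5=4, e&4=4, 6&f=6, 4&b=0, 1&9=1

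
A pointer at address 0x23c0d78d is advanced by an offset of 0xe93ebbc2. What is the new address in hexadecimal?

Add column by column in base 16, right to left:
  d+2 = f
  8+c = 4 carry 1
  7+b+1 = 3 carry 1
  d+b+1 = 9 carry 1
  0+e+1 = f
  c+3 = f
  3+9 = c
  2+e = 0 carry 1
  final carry 1

0x10cff934f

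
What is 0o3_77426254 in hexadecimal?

0x3fe2cac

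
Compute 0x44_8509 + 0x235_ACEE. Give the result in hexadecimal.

0x27A31F7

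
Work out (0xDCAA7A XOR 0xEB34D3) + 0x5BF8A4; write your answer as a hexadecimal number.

0x93974D

First 0xDCAA7A XOR 0xEB34D3 = 0x379EA9.
Add column by column in base 16, right to left:
  9+4 = D
  A+A = 4 carry 1
  E+8+1 = 7 carry 1
  9+F+1 = 9 carry 1
  7+B+1 = 3 carry 1
  3+5+1 = 9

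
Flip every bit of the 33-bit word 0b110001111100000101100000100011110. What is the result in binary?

0b001110000011111010011111011100001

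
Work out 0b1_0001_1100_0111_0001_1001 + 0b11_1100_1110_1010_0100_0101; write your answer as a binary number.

0b10011101011000101011110

Add column by column in base 2, right to left:
  1+1 = 0 carry 1
  0+0+1 = 1
  0+1 = 1
  1+0 = 1
  1+0 = 1
  0+0 = 0
  0+1 = 1
  0+0 = 0
  1+0 = 1
  1+1 = 0 carry 1
  1+0+1 = 0 carry 1
  0+1+1 = 0 carry 1
  0+0+1 = 1
  0+1 = 1
  1+1 = 0 carry 1
  1+1+1 = 1 carry 1
  1+0+1 = 0 carry 1
  0+0+1 = 1
  0+1 = 1
  0+1 = 1
  1+1 = 0 carry 1
  0+1+1 = 0 carry 1
  final carry 1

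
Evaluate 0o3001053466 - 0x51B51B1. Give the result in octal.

0o2272202605

0x51B51B1 = 0o506650661 in octal.
Subtract column by column in base 8:
  6-1 → 5
  6-6 → 0
  4-6 → 6 (borrow)
  3-0-1 → 2
  5-5 → 0
  0-6 → 2 (borrow)
  1-6-1 → 2 (borrow)
  0-0-1 → 7 (borrow)
  0-5-1 → 2 (borrow)
  3-0-1 → 2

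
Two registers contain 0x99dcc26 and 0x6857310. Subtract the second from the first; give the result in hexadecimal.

0x3185916

Subtract column by column in base 16:
  6-0 → 6
  2-1 → 1
  c-3 → 9
  c-7 → 5
  d-5 → 8
  9-8 → 1
  9-6 → 3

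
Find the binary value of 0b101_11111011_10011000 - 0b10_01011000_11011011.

0b111010001010111101

Subtract column by column in base 2:
  0-1 → 1 (borrow)
  0-1-1 → 0 (borrow)
  0-0-1 → 1 (borrow)
  1-1-1 → 1 (borrow)
  1-1-1 → 1 (borrow)
  0-0-1 → 1 (borrow)
  0-1-1 → 0 (borrow)
  1-1-1 → 1 (borrow)
  1-0-1 → 0
  1-0 → 1
  0-0 → 0
  1-1 → 0
  1-1 → 0
  1-0 → 1
  1-1 → 0
  1-0 → 1
  1-0 → 1
  0-1 → 1 (borrow)
  1-0-1 → 0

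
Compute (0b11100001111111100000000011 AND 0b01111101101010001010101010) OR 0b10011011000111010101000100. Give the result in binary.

0b11100001111111100000000011 AND 0b01111101101010001010101010 = 0b01100001101010000000000010.
Then OR with 0b10011011000111010101000100.

0b11111011101111010101000110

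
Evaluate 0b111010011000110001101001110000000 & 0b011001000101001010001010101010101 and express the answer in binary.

AND bit by bit (1 only where both bits are 1):
  111010011000110001101001110000000
& 011001000101001010001010101010101
= 011000000000000000001000100000000

0b011000000000000000001000100000000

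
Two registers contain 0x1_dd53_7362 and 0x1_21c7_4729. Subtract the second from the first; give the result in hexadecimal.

0xbb8c2c39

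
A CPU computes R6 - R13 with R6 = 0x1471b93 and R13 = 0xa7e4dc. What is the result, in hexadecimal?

Subtract column by column in base 16:
  3-c → 7 (borrow)
  9-d-1 → b (borrow)
  b-4-1 → 6
  1-e → 3 (borrow)
  7-7-1 → f (borrow)
  4-a-1 → 9 (borrow)
  1-0-1 → 0

0x9f36b7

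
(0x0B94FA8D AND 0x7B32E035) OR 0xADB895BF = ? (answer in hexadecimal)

0xAFB8F5BF

0x0B94FA8D AND 0x7B32E035 = 0x0B10E005.
Then OR with 0xADB895BF.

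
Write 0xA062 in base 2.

0b1010000001100010

Expand each hex digit to 4 bits: A=1010 0=0000 6=0110 2=0010.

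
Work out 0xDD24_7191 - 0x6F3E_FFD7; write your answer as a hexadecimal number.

Subtract column by column in base 16:
  1-7 → A (borrow)
  9-D-1 → B (borrow)
  1-F-1 → 1 (borrow)
  7-F-1 → 7 (borrow)
  4-E-1 → 5 (borrow)
  2-3-1 → E (borrow)
  D-F-1 → D (borrow)
  D-6-1 → 6

0x6DE571BA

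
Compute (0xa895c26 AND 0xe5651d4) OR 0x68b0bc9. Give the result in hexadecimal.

0xa895c26 AND 0xe5651d4 = 0xa005004.
Then OR with 0x68b0bc9.

0xe8b5bcd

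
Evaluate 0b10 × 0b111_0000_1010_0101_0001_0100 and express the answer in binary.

Multiply each base-2 digit by 2, carrying:
  0×2 = 0 → write 0
  0×2 = 0 → write 0
  1×2 = 2 → write 0 carry 1
  0×2+1 = 1 → write 1
  1×2 = 2 → write 0 carry 1
  0×2+1 = 1 → write 1
  0×2 = 0 → write 0
  0×2 = 0 → write 0
  1×2 = 2 → write 0 carry 1
  0×2+1 = 1 → write 1
  1×2 = 2 → write 0 carry 1
  0×2+1 = 1 → write 1
  0×2 = 0 → write 0
  1×2 = 2 → write 0 carry 1
  0×2+1 = 1 → write 1
  1×2 = 2 → write 0 carry 1
  0×2+1 = 1 → write 1
  0×2 = 0 → write 0
  0×2 = 0 → write 0
  0×2 = 0 → write 0
  1×2 = 2 → write 0 carry 1
  1×2+1 = 3 → write 1 carry 1
  1×2+1 = 3 → write 1 carry 1
  remaining carry: 1

0b111000010100101000101000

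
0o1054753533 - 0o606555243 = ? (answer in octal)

Subtract column by column in base 8:
  3-3 → 0
  3-4 → 7 (borrow)
  5-2-1 → 2
  3-5 → 6 (borrow)
  5-5-1 → 7 (borrow)
  7-5-1 → 1
  4-6 → 6 (borrow)
  5-0-1 → 4
  0-6 → 2 (borrow)
  1-0-1 → 0

0o246176270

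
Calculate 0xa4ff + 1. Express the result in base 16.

The trailing 2 digits are F (max in base 16), so adding 1 cascades: they roll to 0 and the next digit up increments.

0xa500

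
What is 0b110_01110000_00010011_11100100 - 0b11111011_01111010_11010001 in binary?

Subtract column by column in base 2:
  0-1 → 1 (borrow)
  0-0-1 → 1 (borrow)
  1-0-1 → 0
  0-0 → 0
  0-1 → 1 (borrow)
  1-0-1 → 0
  1-1 → 0
  1-1 → 0
  1-0 → 1
  1-1 → 0
  0-0 → 0
  0-1 → 1 (borrow)
  1-1-1 → 1 (borrow)
  0-1-1 → 0 (borrow)
  0-1-1 → 0 (borrow)
  0-0-1 → 1 (borrow)
  0-1-1 → 0 (borrow)
  0-1-1 → 0 (borrow)
  0-0-1 → 1 (borrow)
  0-1-1 → 0 (borrow)
  1-1-1 → 1 (borrow)
  1-1-1 → 1 (borrow)
  1-1-1 → 1 (borrow)
  0-1-1 → 0 (borrow)
  0-0-1 → 1 (borrow)
  1-0-1 → 0
  1-0 → 1

0b101011101001001100100010011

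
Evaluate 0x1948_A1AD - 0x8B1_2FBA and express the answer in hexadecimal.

Subtract column by column in base 16:
  D-A → 3
  A-B → F (borrow)
  1-F-1 → 1 (borrow)
  A-2-1 → 7
  8-1 → 7
  4-B → 9 (borrow)
  9-8-1 → 0
  1-0 → 1

0x109771F3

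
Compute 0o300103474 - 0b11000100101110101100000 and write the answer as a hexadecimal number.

0o300103474 = 0x300873C in hexadecimal.
0b11000100101110101100000 = 0x625D60 in hexadecimal.
Subtract column by column in base 16:
  C-0 → C
  3-6 → D (borrow)
  7-D-1 → 9 (borrow)
  8-5-1 → 2
  0-2 → E (borrow)
  0-6-1 → 9 (borrow)
  3-0-1 → 2

0x29E29DC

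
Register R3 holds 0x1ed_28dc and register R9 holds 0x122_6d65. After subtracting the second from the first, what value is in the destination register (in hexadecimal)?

Subtract column by column in base 16:
  c-5 → 7
  d-6 → 7
  8-d → b (borrow)
  2-6-1 → b (borrow)
  d-2-1 → a
  e-2 → c
  1-1 → 0

0xcabb77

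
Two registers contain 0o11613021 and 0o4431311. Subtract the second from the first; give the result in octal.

Subtract column by column in base 8:
  1-1 → 0
  2-1 → 1
  0-3 → 5 (borrow)
  3-1-1 → 1
  1-3 → 6 (borrow)
  6-4-1 → 1
  1-4 → 5 (borrow)
  1-0-1 → 0

0o5161510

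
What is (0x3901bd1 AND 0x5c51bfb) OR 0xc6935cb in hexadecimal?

0x3901bd1 AND 0x5c51bfb = 0x1801bd1.
Then OR with 0xc6935cb.

0xde93fdb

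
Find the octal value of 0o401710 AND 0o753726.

0o401700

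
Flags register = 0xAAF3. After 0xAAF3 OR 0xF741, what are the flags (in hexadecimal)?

OR each hex digit independently (no carries):
  A|F=F, A|7=F, F|4=F, 3|1=3

0xFFF3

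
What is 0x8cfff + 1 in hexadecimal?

The trailing 3 digits are F (max in base 16), so adding 1 cascades: they roll to 0 and the next digit up increments.

0x8d000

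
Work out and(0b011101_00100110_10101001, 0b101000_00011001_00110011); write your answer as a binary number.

0b0010000000000000100001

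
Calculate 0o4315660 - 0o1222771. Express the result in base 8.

0o3072667

Subtract column by column in base 8:
  0-1 → 7 (borrow)
  6-7-1 → 6 (borrow)
  6-7-1 → 6 (borrow)
  5-2-1 → 2
  1-2 → 7 (borrow)
  3-2-1 → 0
  4-1 → 3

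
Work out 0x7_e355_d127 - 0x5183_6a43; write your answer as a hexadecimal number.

Subtract column by column in base 16:
  7-3 → 4
  2-4 → e (borrow)
  1-a-1 → 6 (borrow)
  d-6-1 → 6
  5-3 → 2
  5-8 → d (borrow)
  3-1-1 → 1
  e-5 → 9
  7-0 → 7

0x791d266e4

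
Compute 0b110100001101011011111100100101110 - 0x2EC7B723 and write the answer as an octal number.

0b110100001101011011111100100101110 = 0o64153374456 in octal.
0x2EC7B723 = 0o5661733443 in octal.
Subtract column by column in base 8:
  6-3 → 3
  5-4 → 1
  4-4 → 0
  4-3 → 1
  7-3 → 4
  3-7 → 4 (borrow)
  3-1-1 → 1
  5-6 → 7 (borrow)
  1-6-1 → 2 (borrow)
  4-5-1 → 6 (borrow)
  6-0-1 → 5

0o56271441013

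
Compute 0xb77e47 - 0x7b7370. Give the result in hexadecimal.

0x3c0ad7

Subtract column by column in base 16:
  7-0 → 7
  4-7 → d (borrow)
  e-3-1 → a
  7-7 → 0
  7-b → c (borrow)
  b-7-1 → 3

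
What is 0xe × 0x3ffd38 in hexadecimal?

Multiply each base-16 digit by 14, carrying:
  8×14 = 112 → write 0 carry 7
  3×14+7 = 49 → write 1 carry 3
  d×14+3 = 185 → write 9 carry 11
  f×14+11 = 221 → write d carry 13
  f×14+13 = 223 → write f carry 13
  3×14+13 = 55 → write 7 carry 3
  remaining carry: 3

0x37fd910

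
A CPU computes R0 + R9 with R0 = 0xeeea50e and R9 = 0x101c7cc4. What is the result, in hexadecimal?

Add column by column in base 16, right to left:
  e+4 = 2 carry 1
  0+c+1 = d
  5+c = 1 carry 1
  a+7+1 = 2 carry 1
  e+c+1 = b carry 1
  e+1+1 = 0 carry 1
  e+0+1 = f
  0+1 = 1

0x1f0b21d2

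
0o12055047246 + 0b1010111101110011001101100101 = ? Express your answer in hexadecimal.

0o12055047246 = 0x50B44EA6 in hexadecimal.
0b1010111101110011001101100101 = 0xAF73365 in hexadecimal.
Add column by column in base 16, right to left:
  6+5 = B
  A+6 = 0 carry 1
  E+3+1 = 2 carry 1
  4+3+1 = 8
  4+7 = B
  B+F = A carry 1
  0+A+1 = B
  5+0 = 5

0x5BAB820B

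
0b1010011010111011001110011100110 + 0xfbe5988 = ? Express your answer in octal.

0b1010011010111011001110011100110 = 0o12327316346 in octal.
0xfbe5988 = 0o1757454610 in octal.
Add column by column in base 8, right to left:
  6+0 = 6
  4+1 = 5
  3+6 = 1 carry 1
  6+4+1 = 3 carry 1
  1+5+1 = 7
  3+4 = 7
  7+7 = 6 carry 1
  2+5+1 = 0 carry 1
  3+7+1 = 3 carry 1
  2+1+1 = 4
  1+0 = 1

0o14306773156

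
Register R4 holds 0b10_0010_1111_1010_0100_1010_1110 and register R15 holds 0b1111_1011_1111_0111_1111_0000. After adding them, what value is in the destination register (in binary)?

0b11001010111001110010011110

Add column by column in base 2, right to left:
  0+0 = 0
  1+0 = 1
  1+0 = 1
  1+0 = 1
  0+1 = 1
  1+1 = 0 carry 1
  0+1+1 = 0 carry 1
  1+1+1 = 1 carry 1
  0+1+1 = 0 carry 1
  0+1+1 = 0 carry 1
  1+1+1 = 1 carry 1
  0+0+1 = 1
  0+1 = 1
  1+1 = 0 carry 1
  0+1+1 = 0 carry 1
  1+1+1 = 1 carry 1
  1+1+1 = 1 carry 1
  1+1+1 = 1 carry 1
  1+0+1 = 0 carry 1
  1+1+1 = 1 carry 1
  0+1+1 = 0 carry 1
  1+1+1 = 1 carry 1
  0+1+1 = 0 carry 1
  0+1+1 = 0 carry 1
  0+0+1 = 1
  1+0 = 1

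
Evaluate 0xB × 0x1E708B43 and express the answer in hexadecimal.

Multiply each base-16 digit by 11, carrying:
  3×11 = 33 → write 1 carry 2
  4×11+2 = 46 → write E carry 2
  B×11+2 = 123 → write B carry 7
  8×11+7 = 95 → write F carry 5
  0×11+5 = 5 → write 5
  7×11 = 77 → write D carry 4
  E×11+4 = 158 → write E carry 9
  1×11+9 = 20 → write 4 carry 1
  remaining carry: 1

0x14ED5FBE1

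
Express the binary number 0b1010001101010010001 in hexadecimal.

0x51A91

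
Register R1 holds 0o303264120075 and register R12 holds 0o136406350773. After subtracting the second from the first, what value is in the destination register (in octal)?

0o144655547102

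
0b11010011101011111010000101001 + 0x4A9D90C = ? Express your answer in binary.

0b11111000111111100110100110101

0x4A9D90C = 0b100101010011101100100001100 in binary.
Add column by column in base 2, right to left:
  1+0 = 1
  0+0 = 0
  0+1 = 1
  1+1 = 0 carry 1
  0+0+1 = 1
  1+0 = 1
  0+0 = 0
  0+0 = 0
  0+1 = 1
  0+0 = 0
  1+0 = 1
  0+1 = 1
  1+1 = 0 carry 1
  1+0+1 = 0 carry 1
  1+1+1 = 1 carry 1
  1+1+1 = 1 carry 1
  1+1+1 = 1 carry 1
  0+0+1 = 1
  1+0 = 1
  0+1 = 1
  1+0 = 1
  1+1 = 0 carry 1
  1+0+1 = 0 carry 1
  0+1+1 = 0 carry 1
  0+0+1 = 1
  1+0 = 1
  0+1 = 1
  1+0 = 1
  1+0 = 1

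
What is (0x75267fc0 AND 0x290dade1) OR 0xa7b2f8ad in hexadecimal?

0xa7b6fded

0x75267fc0 AND 0x290dade1 = 0x21042dc0.
Then OR with 0xa7b2f8ad.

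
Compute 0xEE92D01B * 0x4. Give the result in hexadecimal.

0x3BA4B406C

Multiply each base-16 digit by 4, carrying:
  B×4 = 44 → write C carry 2
  1×4+2 = 6 → write 6
  0×4 = 0 → write 0
  D×4 = 52 → write 4 carry 3
  2×4+3 = 11 → write B
  9×4 = 36 → write 4 carry 2
  E×4+2 = 58 → write A carry 3
  E×4+3 = 59 → write B carry 3
  remaining carry: 3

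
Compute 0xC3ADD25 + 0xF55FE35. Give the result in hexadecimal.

0x1B90DB5A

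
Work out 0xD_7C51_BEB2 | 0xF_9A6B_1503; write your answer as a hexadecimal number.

0xFFE7BBFB3

OR each hex digit independently (no carries):
  D|F=F, 7|9=F, C|A=E, 5|6=7, 1|B=B, B|1=B, E|5=F, B|0=B, 2|3=3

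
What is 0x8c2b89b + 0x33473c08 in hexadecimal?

0x3c09f4a3

Add column by column in base 16, right to left:
  b+8 = 3 carry 1
  9+0+1 = a
  8+c = 4 carry 1
  b+3+1 = f
  2+7 = 9
  c+4 = 0 carry 1
  8+3+1 = c
  0+3 = 3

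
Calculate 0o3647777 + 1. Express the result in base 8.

The trailing 4 digits are 7 (max in base 8), so adding 1 cascades: they roll to 0 and the next digit up increments.

0o3650000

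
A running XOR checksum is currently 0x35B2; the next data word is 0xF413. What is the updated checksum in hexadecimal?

XOR each hex digit independently (no carries):
  3^F=C, 5^4=1, B^1=A, 2^3=1

0xC1A1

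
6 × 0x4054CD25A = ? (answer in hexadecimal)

Multiply each base-16 digit by 6, carrying:
  A×6 = 60 → write C carry 3
  5×6+3 = 33 → write 1 carry 2
  2×6+2 = 14 → write E
  D×6 = 78 → write E carry 4
  C×6+4 = 76 → write C carry 4
  4×6+4 = 28 → write C carry 1
  5×6+1 = 31 → write F carry 1
  0×6+1 = 1 → write 1
  4×6 = 24 → write 8 carry 1
  remaining carry: 1

0x181FCCEE1C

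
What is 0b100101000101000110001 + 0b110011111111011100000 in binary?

0b1011001000100100010001

Add column by column in base 2, right to left:
  1+0 = 1
  0+0 = 0
  0+0 = 0
  0+0 = 0
  1+0 = 1
  1+1 = 0 carry 1
  0+1+1 = 0 carry 1
  0+1+1 = 0 carry 1
  0+0+1 = 1
  1+1 = 0 carry 1
  0+1+1 = 0 carry 1
  1+1+1 = 1 carry 1
  0+1+1 = 0 carry 1
  0+1+1 = 0 carry 1
  0+1+1 = 0 carry 1
  1+1+1 = 1 carry 1
  0+1+1 = 0 carry 1
  1+0+1 = 0 carry 1
  0+0+1 = 1
  0+1 = 1
  1+1 = 0 carry 1
  final carry 1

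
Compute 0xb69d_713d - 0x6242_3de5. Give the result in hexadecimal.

Subtract column by column in base 16:
  d-5 → 8
  3-e → 5 (borrow)
  1-d-1 → 3 (borrow)
  7-3-1 → 3
  d-2 → b
  9-4 → 5
  6-2 → 4
  b-6 → 5

0x545b3358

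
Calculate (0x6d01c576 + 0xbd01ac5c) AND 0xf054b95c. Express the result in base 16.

0x20003150

Add column by column in base 16, right to left:
  6+c = 2 carry 1
  7+5+1 = d
  5+c = 1 carry 1
  c+a+1 = 7 carry 1
  1+1+1 = 3
  0+0 = 0
  d+d = a carry 1
  6+b+1 = 2 carry 1
  final carry 1
Sum = 0x12a0371d2; now AND with 0xf054b95c:
  1&0=0, 2&f=2, a&0=0, 0&5=0, 3&4=0, 7&b=3, 1&9=1, d&5=5, 2&c=0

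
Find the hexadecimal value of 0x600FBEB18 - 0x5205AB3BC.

0xE0A1375C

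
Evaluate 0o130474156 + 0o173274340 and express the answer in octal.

0o323770516

Add column by column in base 8, right to left:
  6+0 = 6
  5+4 = 1 carry 1
  1+3+1 = 5
  4+4 = 0 carry 1
  7+7+1 = 7 carry 1
  4+2+1 = 7
  0+3 = 3
  3+7 = 2 carry 1
  1+1+1 = 3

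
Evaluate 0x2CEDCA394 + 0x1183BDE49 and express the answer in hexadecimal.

0x3E71881DD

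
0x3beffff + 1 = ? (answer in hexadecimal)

0x3bf0000

The trailing 4 digits are F (max in base 16), so adding 1 cascades: they roll to 0 and the next digit up increments.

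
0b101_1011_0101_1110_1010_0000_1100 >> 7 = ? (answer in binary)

0b10110110101111010100

Right shift by 7: drop the 7 least-significant bits.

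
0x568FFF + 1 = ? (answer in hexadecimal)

0x569000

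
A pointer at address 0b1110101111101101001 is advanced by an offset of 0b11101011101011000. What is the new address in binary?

Add column by column in base 2, right to left:
  1+0 = 1
  0+0 = 0
  0+0 = 0
  1+1 = 0 carry 1
  0+1+1 = 0 carry 1
  1+0+1 = 0 carry 1
  1+1+1 = 1 carry 1
  0+0+1 = 1
  1+1 = 0 carry 1
  1+1+1 = 1 carry 1
  1+1+1 = 1 carry 1
  1+0+1 = 0 carry 1
  1+1+1 = 1 carry 1
  0+0+1 = 1
  1+1 = 0 carry 1
  0+1+1 = 0 carry 1
  1+1+1 = 1 carry 1
  1+0+1 = 0 carry 1
  1+0+1 = 0 carry 1
  final carry 1

0b10010011011011000001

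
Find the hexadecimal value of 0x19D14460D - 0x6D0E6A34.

Subtract column by column in base 16:
  D-4 → 9
  0-3 → D (borrow)
  6-A-1 → B (borrow)
  4-6-1 → D (borrow)
  4-E-1 → 5 (borrow)
  1-0-1 → 0
  D-D → 0
  9-6 → 3
  1-0 → 1

0x13005DBD9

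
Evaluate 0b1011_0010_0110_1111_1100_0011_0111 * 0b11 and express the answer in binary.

Multiply each base-2 digit by 3, carrying:
  1×3 = 3 → write 1 carry 1
  1×3+1 = 4 → write 0 carry 2
  1×3+2 = 5 → write 1 carry 2
  0×3+2 = 2 → write 0 carry 1
  1×3+1 = 4 → write 0 carry 2
  1×3+2 = 5 → write 1 carry 2
  0×3+2 = 2 → write 0 carry 1
  0×3+1 = 1 → write 1
  0×3 = 0 → write 0
  0×3 = 0 → write 0
  1×3 = 3 → write 1 carry 1
  1×3+1 = 4 → write 0 carry 2
  1×3+2 = 5 → write 1 carry 2
  1×3+2 = 5 → write 1 carry 2
  1×3+2 = 5 → write 1 carry 2
  1×3+2 = 5 → write 1 carry 2
  0×3+2 = 2 → write 0 carry 1
  1×3+1 = 4 → write 0 carry 2
  1×3+2 = 5 → write 1 carry 2
  0×3+2 = 2 → write 0 carry 1
  0×3+1 = 1 → write 1
  1×3 = 3 → write 1 carry 1
  0×3+1 = 1 → write 1
  0×3 = 0 → write 0
  1×3 = 3 → write 1 carry 1
  1×3+1 = 4 → write 0 carry 2
  0×3+2 = 2 → write 0 carry 1
  1×3+1 = 4 → write 0 carry 2
  remaining carry: 10

0b100001011101001111010010100101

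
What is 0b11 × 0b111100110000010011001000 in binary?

Multiply each base-2 digit by 3, carrying:
  0×3 = 0 → write 0
  0×3 = 0 → write 0
  0×3 = 0 → write 0
  1×3 = 3 → write 1 carry 1
  0×3+1 = 1 → write 1
  0×3 = 0 → write 0
  1×3 = 3 → write 1 carry 1
  1×3+1 = 4 → write 0 carry 2
  0×3+2 = 2 → write 0 carry 1
  0×3+1 = 1 → write 1
  1×3 = 3 → write 1 carry 1
  0×3+1 = 1 → write 1
  0×3 = 0 → write 0
  0×3 = 0 → write 0
  0×3 = 0 → write 0
  0×3 = 0 → write 0
  1×3 = 3 → write 1 carry 1
  1×3+1 = 4 → write 0 carry 2
  0×3+2 = 2 → write 0 carry 1
  0×3+1 = 1 → write 1
  1×3 = 3 → write 1 carry 1
  1×3+1 = 4 → write 0 carry 2
  1×3+2 = 5 → write 1 carry 2
  1×3+2 = 5 → write 1 carry 2
  remaining carry: 10

0b10110110010000111001011000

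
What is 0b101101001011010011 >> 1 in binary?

0b10110100101101001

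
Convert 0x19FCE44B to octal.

Expand each hex digit to 4 bits: 1=0001 9=1001 F=1111 C=1100 E=1110 4=0100 4=0100 B=1011.
Group the bits in threes: 011 001 111 111 001 110 010 001 001 011 → 3177162113.

0o3177162113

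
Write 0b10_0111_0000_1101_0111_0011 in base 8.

0o11606563

Group the bits in threes: 001 001 110 000 110 101 110 011 → 11606563.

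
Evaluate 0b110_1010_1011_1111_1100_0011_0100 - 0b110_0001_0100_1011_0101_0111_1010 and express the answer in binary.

0b100101110100011010111010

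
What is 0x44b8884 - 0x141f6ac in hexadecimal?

Subtract column by column in base 16:
  4-c → 8 (borrow)
  8-a-1 → d (borrow)
  8-6-1 → 1
  8-f → 9 (borrow)
  b-1-1 → 9
  4-4 → 0
  4-1 → 3

0x30991d8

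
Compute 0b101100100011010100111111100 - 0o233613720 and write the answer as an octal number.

0o310511054

0b101100100011010100111111100 = 0o544324774 in octal.
Subtract column by column in base 8:
  4-0 → 4
  7-2 → 5
  7-7 → 0
  4-3 → 1
  2-1 → 1
  3-6 → 5 (borrow)
  4-3-1 → 0
  4-3 → 1
  5-2 → 3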